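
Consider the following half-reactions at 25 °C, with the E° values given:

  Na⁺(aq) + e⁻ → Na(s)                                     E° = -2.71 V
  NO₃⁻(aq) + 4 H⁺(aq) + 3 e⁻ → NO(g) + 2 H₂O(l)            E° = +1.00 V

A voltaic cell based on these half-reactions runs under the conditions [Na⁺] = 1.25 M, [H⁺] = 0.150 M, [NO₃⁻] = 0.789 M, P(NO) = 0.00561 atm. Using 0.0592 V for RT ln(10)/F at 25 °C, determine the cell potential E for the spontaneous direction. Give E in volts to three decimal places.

NO₃⁻/NO is the cathode (higher E°), Na⁺/Na the anode: E°cell = +1.00 − (-2.71) = +3.71 V, n = 3.
Overall: NO₃⁻(aq) + 4 H⁺(aq) + 3 Na(s) → NO(g) + 2 H₂O(l) + 3 Na⁺(aq)
Q = P(NO)·[Na⁺]^3 / ([NO₃⁻]·[H⁺]^4); log Q = 1.438.
E = E° − (0.0592/n) log Q = +3.71 − (0.0592/3)(1.438) = +3.682 V.

+3.682 V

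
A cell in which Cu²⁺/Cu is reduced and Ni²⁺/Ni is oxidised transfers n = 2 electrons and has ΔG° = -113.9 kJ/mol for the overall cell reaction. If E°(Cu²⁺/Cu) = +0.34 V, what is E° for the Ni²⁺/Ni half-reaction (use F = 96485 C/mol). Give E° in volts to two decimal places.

E°cell = −ΔG°/(nF) = −(-113.9×10³)/((2)(96485)) = +0.590 V.
Since Cu²⁺/Cu is the cathode and Ni²⁺/Ni the anode, E°cell = E°(Cu²⁺/Cu) − E°(Ni²⁺/Ni).
So E°(Ni²⁺/Ni) = E°(Cu²⁺/Cu) − E°cell = (+0.34) − (+0.590) = -0.25 V.

-0.25 V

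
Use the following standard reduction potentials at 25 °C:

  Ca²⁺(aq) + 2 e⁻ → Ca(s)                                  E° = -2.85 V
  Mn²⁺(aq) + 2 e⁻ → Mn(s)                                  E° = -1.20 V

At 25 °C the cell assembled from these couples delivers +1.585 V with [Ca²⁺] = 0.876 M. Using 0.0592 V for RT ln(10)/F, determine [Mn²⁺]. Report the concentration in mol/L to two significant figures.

Mn²⁺/Mn is the cathode, Ca²⁺/Ca the anode: E°cell = +1.65 V, n = 2.
Overall reaction: Mn²⁺(aq) + Ca(s) → Mn(s) + Ca²⁺(aq); Q = [Ca²⁺]^1/[Mn²⁺]^1.
From E = E° − (0.0592/n) log Q: log Q = (E° − E)·n/0.0592 = (+1.65 − (+1.585))·2/0.0592 = 2.1959.
So 1·log[Mn²⁺] = 1·log(0.876) − log Q = -0.0575 − (2.1959) = -2.2534; [Mn²⁺] = 10^(-2.2534) ≈ 0.0056 M.

0.0056 M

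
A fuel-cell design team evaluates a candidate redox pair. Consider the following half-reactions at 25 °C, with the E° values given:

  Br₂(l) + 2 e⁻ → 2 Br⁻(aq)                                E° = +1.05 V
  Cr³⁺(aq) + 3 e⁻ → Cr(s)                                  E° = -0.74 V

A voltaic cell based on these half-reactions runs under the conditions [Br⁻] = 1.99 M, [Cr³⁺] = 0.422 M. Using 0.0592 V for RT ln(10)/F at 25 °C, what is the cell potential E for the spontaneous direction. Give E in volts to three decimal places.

Br₂/Br⁻ is the cathode (higher E°), Cr³⁺/Cr the anode: E°cell = +1.05 − (-0.74) = +1.79 V, n = 6.
Overall: 3 Br₂(l) + 2 Cr(s) → 6 Br⁻(aq) + 2 Cr³⁺(aq)
Q = [Br⁻]^6·[Cr³⁺]^2; log Q = 1.044.
E = E° − (0.0592/n) log Q = +1.79 − (0.0592/6)(1.044) = +1.780 V.

+1.780 V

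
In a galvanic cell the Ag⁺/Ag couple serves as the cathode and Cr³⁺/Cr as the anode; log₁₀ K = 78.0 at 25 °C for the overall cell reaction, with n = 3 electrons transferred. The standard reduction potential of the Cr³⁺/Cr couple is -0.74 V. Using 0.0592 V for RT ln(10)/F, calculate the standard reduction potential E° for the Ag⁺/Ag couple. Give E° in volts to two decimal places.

+0.80 V

E°cell = (0.0592/n)·log K = (0.0592/3)(78.0) = +1.539 V.
Since Ag⁺/Ag is the cathode and Cr³⁺/Cr the anode, E°cell = E°(Ag⁺/Ag) − E°(Cr³⁺/Cr).
So E°(Ag⁺/Ag) = E°cell + E°(Cr³⁺/Cr) = +1.539 + (-0.74) = +0.80 V.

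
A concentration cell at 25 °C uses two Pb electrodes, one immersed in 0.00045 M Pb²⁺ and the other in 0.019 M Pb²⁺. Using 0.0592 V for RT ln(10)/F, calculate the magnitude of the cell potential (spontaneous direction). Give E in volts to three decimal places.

+0.048 V

For a concentration cell E°cell = 0. The 0.019 M side is the cathode (reduction is favoured where [Pb²⁺] is higher).
With n = 2, E = −(0.0592/2) log([Pb²⁺]ₐₙ/[Pb²⁺]꜀ₐₜ) = −(0.0592/2) log(0.00045/0.019) = −(0.0592/2)(-1.626) = +0.048 V.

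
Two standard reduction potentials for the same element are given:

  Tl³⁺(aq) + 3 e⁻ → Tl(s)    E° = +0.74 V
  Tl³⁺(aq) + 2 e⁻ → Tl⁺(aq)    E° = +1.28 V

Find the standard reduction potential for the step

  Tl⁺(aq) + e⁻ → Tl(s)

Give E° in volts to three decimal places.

Sequential free energies add, so n₃E°₃ = n₁E°₁ + n₂E°₂.
With n₃ = 3, and the known step contributing 2×(+1.28) V, the unknown satisfies 1·E° = 3×(+0.74) − 2×(+1.28) = -0.340.
E° = -0.340 / 1 = -0.340 V.

-0.340 V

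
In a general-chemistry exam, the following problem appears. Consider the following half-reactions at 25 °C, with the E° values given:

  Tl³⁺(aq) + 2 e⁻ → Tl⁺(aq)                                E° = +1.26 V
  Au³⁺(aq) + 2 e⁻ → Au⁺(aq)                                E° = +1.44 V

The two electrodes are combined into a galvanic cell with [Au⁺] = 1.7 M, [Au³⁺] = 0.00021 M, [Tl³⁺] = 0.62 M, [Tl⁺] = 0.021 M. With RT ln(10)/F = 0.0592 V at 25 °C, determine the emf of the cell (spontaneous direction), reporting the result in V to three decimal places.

+0.021 V

Au³⁺/Au⁺ is the cathode (higher E°), Tl³⁺/Tl⁺ the anode: E°cell = +1.44 − (+1.26) = +0.18 V, n = 2.
Overall: Au³⁺(aq) + Tl⁺(aq) → Au⁺(aq) + Tl³⁺(aq)
Q = [Au⁺]·[Tl³⁺] / ([Au³⁺]·[Tl⁺]); log Q = 5.378.
E = E° − (0.0592/n) log Q = +0.18 − (0.0592/2)(5.378) = +0.021 V.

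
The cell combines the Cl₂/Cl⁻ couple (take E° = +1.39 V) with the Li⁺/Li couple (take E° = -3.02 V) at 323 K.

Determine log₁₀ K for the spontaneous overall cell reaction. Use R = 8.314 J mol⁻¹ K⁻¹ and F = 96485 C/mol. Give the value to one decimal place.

137.6

Cathode: Cl₂/Cl⁻; anode: Li⁺/Li. E°cell = (+1.39) − (-3.02) = +4.41 V, with n = 2.
ΔG° = −nFE° = −RT ln K, so ln K = nFE°/(RT) = (2)(96485)(+4.41) / ((8.314)(323)) = 316.895.
log₁₀ K = 316.895 / ln 10 = 137.6.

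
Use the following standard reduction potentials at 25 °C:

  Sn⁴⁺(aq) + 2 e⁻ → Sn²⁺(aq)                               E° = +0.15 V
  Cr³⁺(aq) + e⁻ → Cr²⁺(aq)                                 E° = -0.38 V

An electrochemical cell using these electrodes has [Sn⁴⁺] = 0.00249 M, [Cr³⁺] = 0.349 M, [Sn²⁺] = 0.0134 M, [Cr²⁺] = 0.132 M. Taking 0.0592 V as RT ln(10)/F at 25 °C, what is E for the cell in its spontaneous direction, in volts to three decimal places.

Sn⁴⁺/Sn²⁺ is the cathode (higher E°), Cr³⁺/Cr²⁺ the anode: E°cell = +0.15 − (-0.38) = +0.53 V, n = 2.
Overall: Sn⁴⁺(aq) + 2 Cr²⁺(aq) → Sn²⁺(aq) + 2 Cr³⁺(aq)
Q = [Sn²⁺]·[Cr³⁺]^2 / ([Sn⁴⁺]·[Cr²⁺]^2); log Q = 1.575.
E = E° − (0.0592/n) log Q = +0.53 − (0.0592/2)(1.575) = +0.483 V.

+0.483 V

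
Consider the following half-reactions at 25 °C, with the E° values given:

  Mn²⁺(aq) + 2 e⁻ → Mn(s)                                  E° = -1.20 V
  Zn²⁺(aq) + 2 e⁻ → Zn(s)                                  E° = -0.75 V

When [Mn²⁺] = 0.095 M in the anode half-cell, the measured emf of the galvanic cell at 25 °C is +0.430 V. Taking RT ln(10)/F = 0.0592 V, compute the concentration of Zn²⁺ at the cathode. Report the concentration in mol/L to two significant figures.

Zn²⁺/Zn is the cathode, Mn²⁺/Mn the anode: E°cell = +0.45 V, n = 2.
Overall reaction: Zn²⁺(aq) + Mn(s) → Zn(s) + Mn²⁺(aq); Q = [Mn²⁺]^1/[Zn²⁺]^1.
From E = E° − (0.0592/n) log Q: log Q = (E° − E)·n/0.0592 = (+0.45 − (+0.430))·2/0.0592 = 0.6757.
So 1·log[Zn²⁺] = 1·log(0.095) − log Q = -1.0223 − (0.6757) = -1.6980; [Zn²⁺] = 10^(-1.6980) ≈ 0.020 M.

0.020 M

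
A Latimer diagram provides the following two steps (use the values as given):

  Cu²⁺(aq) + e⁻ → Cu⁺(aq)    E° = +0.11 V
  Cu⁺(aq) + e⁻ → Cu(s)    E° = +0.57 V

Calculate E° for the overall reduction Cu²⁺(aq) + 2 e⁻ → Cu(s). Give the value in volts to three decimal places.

+0.340 V

Standard free energies of sequential steps add: ΔG°₃ = ΔG°₁ + ΔG°₂, so n₃E°₃ = n₁E°₁ + n₂E°₂.
E°₃ = (1×+0.11 + 1×+0.57) / 2 = (+0.680) / 2 = +0.340 V.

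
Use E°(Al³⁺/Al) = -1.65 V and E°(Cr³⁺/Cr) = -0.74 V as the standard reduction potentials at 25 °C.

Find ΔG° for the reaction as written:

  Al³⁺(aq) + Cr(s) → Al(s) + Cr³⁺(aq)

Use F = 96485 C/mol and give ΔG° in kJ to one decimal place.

As written, Al³⁺/Al is reduced (cathode) and Cr³⁺/Cr is oxidised (anode), so E°cell = (-1.65) − (-0.74) = -0.91 V.
Balancing electrons gives n = 3.
ΔG° = −nFE° = −(3)(96485)(-0.91) = 263,404 J = +263.4 kJ.

+263.4 kJ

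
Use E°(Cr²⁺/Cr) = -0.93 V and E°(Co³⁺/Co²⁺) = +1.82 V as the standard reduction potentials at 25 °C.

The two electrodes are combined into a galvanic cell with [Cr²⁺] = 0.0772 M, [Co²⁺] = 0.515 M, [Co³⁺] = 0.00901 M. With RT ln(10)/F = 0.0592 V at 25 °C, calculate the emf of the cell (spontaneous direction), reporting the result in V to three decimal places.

+2.679 V

Co³⁺/Co²⁺ is the cathode (higher E°), Cr²⁺/Cr the anode: E°cell = +1.82 − (-0.93) = +2.75 V, n = 2.
Overall: 2 Co³⁺(aq) + Cr(s) → 2 Co²⁺(aq) + Cr²⁺(aq)
Q = [Co²⁺]^2·[Cr²⁺] / ([Co³⁺]^2); log Q = 2.402.
E = E° − (0.0592/n) log Q = +2.75 − (0.0592/2)(2.402) = +2.679 V.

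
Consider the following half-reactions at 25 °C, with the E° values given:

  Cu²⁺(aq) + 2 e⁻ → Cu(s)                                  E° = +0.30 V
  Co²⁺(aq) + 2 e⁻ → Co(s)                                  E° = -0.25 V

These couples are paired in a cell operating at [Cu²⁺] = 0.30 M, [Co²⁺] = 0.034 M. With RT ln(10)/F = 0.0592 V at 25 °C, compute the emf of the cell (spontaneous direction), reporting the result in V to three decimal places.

+0.578 V

Cu²⁺/Cu is the cathode (higher E°), Co²⁺/Co the anode: E°cell = +0.30 − (-0.25) = +0.55 V, n = 2.
Overall: Cu²⁺(aq) + Co(s) → Cu(s) + Co²⁺(aq)
Q = [Co²⁺] / ([Cu²⁺]); log Q = -0.946.
E = E° − (0.0592/n) log Q = +0.55 − (0.0592/2)(-0.946) = +0.578 V.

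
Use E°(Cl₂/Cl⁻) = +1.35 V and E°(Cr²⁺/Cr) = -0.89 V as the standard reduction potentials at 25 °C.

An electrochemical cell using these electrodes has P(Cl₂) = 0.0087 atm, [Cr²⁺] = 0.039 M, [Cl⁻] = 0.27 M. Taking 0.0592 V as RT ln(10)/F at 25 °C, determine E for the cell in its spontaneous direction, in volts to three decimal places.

+2.254 V

Cl₂/Cl⁻ is the cathode (higher E°), Cr²⁺/Cr the anode: E°cell = +1.35 − (-0.89) = +2.24 V, n = 2.
Overall: Cl₂(g) + Cr(s) → 2 Cl⁻(aq) + Cr²⁺(aq)
Q = [Cl⁻]^2·[Cr²⁺] / (P(Cl₂)); log Q = -0.486.
E = E° − (0.0592/n) log Q = +2.24 − (0.0592/2)(-0.486) = +2.254 V.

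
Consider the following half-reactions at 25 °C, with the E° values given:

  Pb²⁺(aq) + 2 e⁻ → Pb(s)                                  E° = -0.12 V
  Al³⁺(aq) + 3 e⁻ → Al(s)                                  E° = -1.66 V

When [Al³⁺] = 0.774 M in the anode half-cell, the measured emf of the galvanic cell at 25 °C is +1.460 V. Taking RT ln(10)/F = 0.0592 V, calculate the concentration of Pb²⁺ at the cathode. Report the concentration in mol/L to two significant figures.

Pb²⁺/Pb is the cathode, Al³⁺/Al the anode: E°cell = +1.54 V, n = 6.
Overall reaction: 3 Pb²⁺(aq) + 2 Al(s) → 3 Pb(s) + 2 Al³⁺(aq); Q = [Al³⁺]^2/[Pb²⁺]^3.
From E = E° − (0.0592/n) log Q: log Q = (E° − E)·n/0.0592 = (+1.54 − (+1.460))·6/0.0592 = 8.1081.
So 3·log[Pb²⁺] = 2·log(0.774) − log Q = -0.2225 − (8.1081) = -8.3306; log[Pb²⁺] = -8.3306 / 3 = -2.7769; [Pb²⁺] = 10^(-2.7769) ≈ 0.0017 M.

0.0017 M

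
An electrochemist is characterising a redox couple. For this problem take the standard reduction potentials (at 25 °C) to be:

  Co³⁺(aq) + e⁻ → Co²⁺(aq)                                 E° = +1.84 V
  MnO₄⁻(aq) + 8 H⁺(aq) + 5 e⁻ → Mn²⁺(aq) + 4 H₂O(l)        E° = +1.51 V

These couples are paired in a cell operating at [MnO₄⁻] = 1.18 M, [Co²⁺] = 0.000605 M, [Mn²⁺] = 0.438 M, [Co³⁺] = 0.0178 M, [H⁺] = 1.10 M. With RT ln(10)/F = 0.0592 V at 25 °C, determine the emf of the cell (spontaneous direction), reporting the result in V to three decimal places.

Co³⁺/Co²⁺ is the cathode (higher E°), MnO₄⁻/Mn²⁺ the anode: E°cell = +1.84 − (+1.51) = +0.33 V, n = 5.
Overall: 5 Co³⁺(aq) + Mn²⁺(aq) + 4 H₂O(l) → 5 Co²⁺(aq) + MnO₄⁻(aq) + 8 H⁺(aq)
Q = [Co²⁺]^5·[MnO₄⁻]·[H⁺]^8 / ([Co³⁺]^5·[Mn²⁺]); log Q = -6.582.
E = E° − (0.0592/n) log Q = +0.33 − (0.0592/5)(-6.582) = +0.408 V.

+0.408 V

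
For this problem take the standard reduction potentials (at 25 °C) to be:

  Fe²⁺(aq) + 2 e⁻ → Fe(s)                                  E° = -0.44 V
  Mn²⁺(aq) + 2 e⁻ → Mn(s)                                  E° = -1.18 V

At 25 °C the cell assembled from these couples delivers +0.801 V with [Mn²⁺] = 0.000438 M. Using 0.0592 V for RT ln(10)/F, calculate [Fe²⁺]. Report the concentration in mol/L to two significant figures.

Fe²⁺/Fe is the cathode, Mn²⁺/Mn the anode: E°cell = +0.74 V, n = 2.
Overall reaction: Fe²⁺(aq) + Mn(s) → Fe(s) + Mn²⁺(aq); Q = [Mn²⁺]^1/[Fe²⁺]^1.
From E = E° − (0.0592/n) log Q: log Q = (E° − E)·n/0.0592 = (+0.74 − (+0.801))·2/0.0592 = -2.0608.
So 1·log[Fe²⁺] = 1·log(0.000438) − log Q = -3.3585 − (-2.0608) = -1.2977; [Fe²⁺] = 10^(-1.2977) ≈ 0.050 M.

0.050 M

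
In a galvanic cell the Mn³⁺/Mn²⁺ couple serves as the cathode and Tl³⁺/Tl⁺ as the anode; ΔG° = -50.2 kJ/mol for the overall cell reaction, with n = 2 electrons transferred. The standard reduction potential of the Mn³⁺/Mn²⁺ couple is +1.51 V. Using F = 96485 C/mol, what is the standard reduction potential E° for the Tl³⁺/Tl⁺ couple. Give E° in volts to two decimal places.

E°cell = −ΔG°/(nF) = −(-50.2×10³)/((2)(96485)) = +0.260 V.
Since Mn³⁺/Mn²⁺ is the cathode and Tl³⁺/Tl⁺ the anode, E°cell = E°(Mn³⁺/Mn²⁺) − E°(Tl³⁺/Tl⁺).
So E°(Tl³⁺/Tl⁺) = E°(Mn³⁺/Mn²⁺) − E°cell = (+1.51) − (+0.260) = +1.25 V.

+1.25 V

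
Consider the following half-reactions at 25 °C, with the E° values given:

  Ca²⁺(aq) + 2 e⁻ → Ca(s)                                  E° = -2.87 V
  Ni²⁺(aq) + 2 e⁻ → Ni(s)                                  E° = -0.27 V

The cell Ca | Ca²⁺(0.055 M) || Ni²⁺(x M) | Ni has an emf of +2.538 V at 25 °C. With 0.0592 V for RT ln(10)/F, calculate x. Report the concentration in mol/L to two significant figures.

Ni²⁺/Ni is the cathode, Ca²⁺/Ca the anode: E°cell = +2.60 V, n = 2.
Overall reaction: Ni²⁺(aq) + Ca(s) → Ni(s) + Ca²⁺(aq); Q = [Ca²⁺]^1/[Ni²⁺]^1.
From E = E° − (0.0592/n) log Q: log Q = (E° − E)·n/0.0592 = (+2.60 − (+2.538))·2/0.0592 = 2.0946.
So 1·log[Ni²⁺] = 1·log(0.055) − log Q = -1.2596 − (2.0946) = -3.3542; [Ni²⁺] = 10^(-3.3542) ≈ 0.00044 M.

0.00044 M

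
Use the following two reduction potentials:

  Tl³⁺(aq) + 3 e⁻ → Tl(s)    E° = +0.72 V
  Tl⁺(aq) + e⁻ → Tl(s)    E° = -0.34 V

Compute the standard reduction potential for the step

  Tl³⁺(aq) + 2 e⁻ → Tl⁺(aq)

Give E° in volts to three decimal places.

Sequential free energies add, so n₃E°₃ = n₁E°₁ + n₂E°₂.
With n₃ = 3, and the known step contributing 1×(-0.34) V, the unknown satisfies 2·E° = 3×(+0.72) − 1×(-0.34) = +2.500.
E° = +2.500 / 2 = +1.250 V.

+1.250 V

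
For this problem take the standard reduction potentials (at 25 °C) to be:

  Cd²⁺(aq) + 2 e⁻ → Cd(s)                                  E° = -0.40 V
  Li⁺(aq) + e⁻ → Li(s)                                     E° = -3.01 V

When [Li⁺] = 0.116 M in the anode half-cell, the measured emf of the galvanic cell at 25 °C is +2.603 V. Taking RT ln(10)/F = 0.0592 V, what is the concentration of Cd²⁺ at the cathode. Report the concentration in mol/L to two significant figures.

Cd²⁺/Cd is the cathode, Li⁺/Li the anode: E°cell = +2.61 V, n = 2.
Overall reaction: Cd²⁺(aq) + 2 Li(s) → Cd(s) + 2 Li⁺(aq); Q = [Li⁺]^2/[Cd²⁺]^1.
From E = E° − (0.0592/n) log Q: log Q = (E° − E)·n/0.0592 = (+2.61 − (+2.603))·2/0.0592 = 0.2365.
So 1·log[Cd²⁺] = 2·log(0.116) − log Q = -1.8711 − (0.2365) = -2.1076; [Cd²⁺] = 10^(-2.1076) ≈ 0.0078 M.

0.0078 M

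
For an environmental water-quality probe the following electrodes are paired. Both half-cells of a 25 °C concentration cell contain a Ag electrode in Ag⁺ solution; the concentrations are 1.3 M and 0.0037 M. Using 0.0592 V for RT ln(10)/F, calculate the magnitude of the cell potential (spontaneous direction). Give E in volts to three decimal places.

+0.151 V

For a concentration cell E°cell = 0. The 1.3 M side is the cathode (reduction is favoured where [Ag⁺] is higher).
With n = 1, E = −(0.0592/1) log([Ag⁺]ₐₙ/[Ag⁺]꜀ₐₜ) = −(0.0592/1) log(0.0037/1.3) = −(0.0592/1)(-2.546) = +0.151 V.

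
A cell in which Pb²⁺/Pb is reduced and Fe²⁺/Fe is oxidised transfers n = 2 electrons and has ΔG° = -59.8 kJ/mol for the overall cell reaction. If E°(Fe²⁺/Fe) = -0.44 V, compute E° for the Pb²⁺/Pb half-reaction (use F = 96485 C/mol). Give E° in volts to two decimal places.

-0.13 V

E°cell = −ΔG°/(nF) = −(-59.8×10³)/((2)(96485)) = +0.310 V.
Since Pb²⁺/Pb is the cathode and Fe²⁺/Fe the anode, E°cell = E°(Pb²⁺/Pb) − E°(Fe²⁺/Fe).
So E°(Pb²⁺/Pb) = E°cell + E°(Fe²⁺/Fe) = +0.310 + (-0.44) = -0.13 V.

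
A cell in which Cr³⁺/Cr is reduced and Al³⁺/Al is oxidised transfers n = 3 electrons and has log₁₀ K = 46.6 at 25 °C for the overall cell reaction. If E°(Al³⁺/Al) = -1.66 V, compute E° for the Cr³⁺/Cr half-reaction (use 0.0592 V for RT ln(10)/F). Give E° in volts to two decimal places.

-0.74 V

E°cell = (0.0592/n)·log K = (0.0592/3)(46.6) = +0.920 V.
Since Cr³⁺/Cr is the cathode and Al³⁺/Al the anode, E°cell = E°(Cr³⁺/Cr) − E°(Al³⁺/Al).
So E°(Cr³⁺/Cr) = E°cell + E°(Al³⁺/Al) = +0.920 + (-1.66) = -0.74 V.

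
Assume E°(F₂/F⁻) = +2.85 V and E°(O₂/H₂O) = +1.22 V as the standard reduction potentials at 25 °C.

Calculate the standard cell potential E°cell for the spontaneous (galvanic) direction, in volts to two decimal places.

The F₂/F⁻ couple has the higher reduction potential, so it is the cathode; O₂/H₂O is oxidised at the anode.
E°cell = E°(cathode) − E°(anode) = (+2.85) − (+1.22) = +1.63 V.

+1.63 V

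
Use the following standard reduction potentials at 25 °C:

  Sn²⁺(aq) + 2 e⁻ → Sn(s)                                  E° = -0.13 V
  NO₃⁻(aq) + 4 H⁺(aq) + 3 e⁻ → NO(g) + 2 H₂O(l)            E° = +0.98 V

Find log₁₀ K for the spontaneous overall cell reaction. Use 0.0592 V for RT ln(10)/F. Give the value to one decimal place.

Cathode: NO₃⁻/NO; anode: Sn²⁺/Sn. E°cell = +1.11 V, n = 6.
log K = nE°cell / 0.0592 = (6)(+1.11) / 0.0592 = 112.5.

112.5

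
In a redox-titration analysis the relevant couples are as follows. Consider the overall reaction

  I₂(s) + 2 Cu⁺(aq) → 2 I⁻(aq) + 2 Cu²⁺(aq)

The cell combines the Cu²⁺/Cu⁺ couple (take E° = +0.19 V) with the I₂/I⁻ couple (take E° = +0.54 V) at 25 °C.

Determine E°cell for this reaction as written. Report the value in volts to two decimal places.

The I₂/I⁻ couple has the higher reduction potential, so it is the cathode; Cu²⁺/Cu⁺ is oxidised at the anode.
E°cell = E°(cathode) − E°(anode) = (+0.54) − (+0.19) = +0.35 V.

+0.35 V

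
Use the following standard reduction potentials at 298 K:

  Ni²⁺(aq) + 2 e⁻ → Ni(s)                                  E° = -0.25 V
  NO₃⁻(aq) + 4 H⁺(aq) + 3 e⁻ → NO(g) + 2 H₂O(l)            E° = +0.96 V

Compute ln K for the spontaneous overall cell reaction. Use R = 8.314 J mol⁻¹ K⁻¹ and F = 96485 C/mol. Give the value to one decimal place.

282.7

Cathode: NO₃⁻/NO; anode: Ni²⁺/Ni. E°cell = (+0.96) − (-0.25) = +1.21 V, with n = 6.
ΔG° = −nFE° = −RT ln K, so ln K = nFE°/(RT) = (6)(96485)(+1.21) / ((8.314)(298)) = 282.729.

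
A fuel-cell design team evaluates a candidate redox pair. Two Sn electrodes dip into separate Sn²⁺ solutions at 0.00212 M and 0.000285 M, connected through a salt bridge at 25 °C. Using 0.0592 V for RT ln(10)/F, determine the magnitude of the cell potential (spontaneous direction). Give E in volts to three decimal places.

+0.026 V

For a concentration cell E°cell = 0. The 0.00212 M side is the cathode (reduction is favoured where [Sn²⁺] is higher).
With n = 2, E = −(0.0592/2) log([Sn²⁺]ₐₙ/[Sn²⁺]꜀ₐₜ) = −(0.0592/2) log(0.000285/0.00212) = −(0.0592/2)(-0.871) = +0.026 V.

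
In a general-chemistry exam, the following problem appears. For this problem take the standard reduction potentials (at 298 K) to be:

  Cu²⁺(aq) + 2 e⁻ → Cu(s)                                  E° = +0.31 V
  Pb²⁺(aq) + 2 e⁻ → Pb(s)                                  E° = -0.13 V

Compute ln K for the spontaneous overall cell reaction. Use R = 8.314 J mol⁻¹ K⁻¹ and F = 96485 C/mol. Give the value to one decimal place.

Cathode: Cu²⁺/Cu; anode: Pb²⁺/Pb. E°cell = (+0.31) − (-0.13) = +0.44 V, with n = 2.
ΔG° = −nFE° = −RT ln K, so ln K = nFE°/(RT) = (2)(96485)(+0.44) / ((8.314)(298)) = 34.270.

34.3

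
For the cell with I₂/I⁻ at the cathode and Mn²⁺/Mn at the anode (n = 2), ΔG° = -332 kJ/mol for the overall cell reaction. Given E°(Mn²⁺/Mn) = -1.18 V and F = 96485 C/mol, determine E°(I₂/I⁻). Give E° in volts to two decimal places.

+0.54 V

E°cell = −ΔG°/(nF) = −(-332×10³)/((2)(96485)) = +1.720 V.
Since I₂/I⁻ is the cathode and Mn²⁺/Mn the anode, E°cell = E°(I₂/I⁻) − E°(Mn²⁺/Mn).
So E°(I₂/I⁻) = E°cell + E°(Mn²⁺/Mn) = +1.720 + (-1.18) = +0.54 V.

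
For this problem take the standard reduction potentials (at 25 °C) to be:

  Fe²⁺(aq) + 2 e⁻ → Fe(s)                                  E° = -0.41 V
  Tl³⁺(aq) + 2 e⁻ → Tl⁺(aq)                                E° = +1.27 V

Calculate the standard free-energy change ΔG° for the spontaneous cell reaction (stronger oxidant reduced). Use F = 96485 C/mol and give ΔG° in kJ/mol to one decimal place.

-324.2 kJ/mol

Tl³⁺/Tl⁺ (E° = +1.27 V) is the cathode; Fe²⁺/Fe (E° = -0.41 V) is the anode, so E°cell = +1.68 V.
Balancing electrons gives n = 2 (lcm of 2 and 2).
ΔG° = −nFE° = −(2)(96485)(+1.68) = -324,190 J = -324.2 kJ/mol.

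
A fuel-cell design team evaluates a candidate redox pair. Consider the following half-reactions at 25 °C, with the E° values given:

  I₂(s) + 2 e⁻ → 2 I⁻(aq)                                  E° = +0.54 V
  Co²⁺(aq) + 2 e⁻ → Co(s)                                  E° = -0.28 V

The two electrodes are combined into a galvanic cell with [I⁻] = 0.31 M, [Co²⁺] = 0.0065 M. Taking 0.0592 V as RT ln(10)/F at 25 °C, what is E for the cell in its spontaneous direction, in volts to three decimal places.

+0.915 V

I₂/I⁻ is the cathode (higher E°), Co²⁺/Co the anode: E°cell = +0.54 − (-0.28) = +0.82 V, n = 2.
Overall: I₂(s) + Co(s) → 2 I⁻(aq) + Co²⁺(aq)
Q = [I⁻]^2·[Co²⁺]; log Q = -3.204.
E = E° − (0.0592/n) log Q = +0.82 − (0.0592/2)(-3.204) = +0.915 V.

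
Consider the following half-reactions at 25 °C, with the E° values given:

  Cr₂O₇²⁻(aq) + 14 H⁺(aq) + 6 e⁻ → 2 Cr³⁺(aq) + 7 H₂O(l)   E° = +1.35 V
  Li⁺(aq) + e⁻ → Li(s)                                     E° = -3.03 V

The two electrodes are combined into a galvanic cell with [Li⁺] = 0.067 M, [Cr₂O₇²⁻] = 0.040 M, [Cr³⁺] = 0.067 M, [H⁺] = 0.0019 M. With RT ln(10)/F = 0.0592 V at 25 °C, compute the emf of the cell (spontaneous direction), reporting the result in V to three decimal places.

+4.083 V

Cr₂O₇²⁻/Cr³⁺ is the cathode (higher E°), Li⁺/Li the anode: E°cell = +1.35 − (-3.03) = +4.38 V, n = 6.
Overall: Cr₂O₇²⁻(aq) + 14 H⁺(aq) + 6 Li(s) → 2 Cr³⁺(aq) + 7 H₂O(l) + 6 Li⁺(aq)
Q = [Cr³⁺]^2·[Li⁺]^6 / ([Cr₂O₇²⁻]·[H⁺]^14); log Q = 30.104.
E = E° − (0.0592/n) log Q = +4.38 − (0.0592/6)(30.104) = +4.083 V.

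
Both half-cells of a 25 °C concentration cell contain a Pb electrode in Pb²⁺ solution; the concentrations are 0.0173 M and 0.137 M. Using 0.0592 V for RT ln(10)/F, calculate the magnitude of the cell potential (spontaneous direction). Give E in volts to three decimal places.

+0.027 V

For a concentration cell E°cell = 0. The 0.137 M side is the cathode (reduction is favoured where [Pb²⁺] is higher).
With n = 2, E = −(0.0592/2) log([Pb²⁺]ₐₙ/[Pb²⁺]꜀ₐₜ) = −(0.0592/2) log(0.0173/0.137) = −(0.0592/2)(-0.899) = +0.027 V.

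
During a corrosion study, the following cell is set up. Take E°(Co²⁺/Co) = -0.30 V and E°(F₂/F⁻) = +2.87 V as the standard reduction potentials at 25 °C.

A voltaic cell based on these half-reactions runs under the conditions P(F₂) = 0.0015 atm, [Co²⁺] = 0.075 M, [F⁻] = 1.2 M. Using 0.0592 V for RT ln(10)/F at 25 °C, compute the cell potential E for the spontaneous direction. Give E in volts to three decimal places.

F₂/F⁻ is the cathode (higher E°), Co²⁺/Co the anode: E°cell = +2.87 − (-0.30) = +3.17 V, n = 2.
Overall: F₂(g) + Co(s) → 2 F⁻(aq) + Co²⁺(aq)
Q = [F⁻]^2·[Co²⁺] / (P(F₂)); log Q = 1.857.
E = E° − (0.0592/n) log Q = +3.17 − (0.0592/2)(1.857) = +3.115 V.

+3.115 V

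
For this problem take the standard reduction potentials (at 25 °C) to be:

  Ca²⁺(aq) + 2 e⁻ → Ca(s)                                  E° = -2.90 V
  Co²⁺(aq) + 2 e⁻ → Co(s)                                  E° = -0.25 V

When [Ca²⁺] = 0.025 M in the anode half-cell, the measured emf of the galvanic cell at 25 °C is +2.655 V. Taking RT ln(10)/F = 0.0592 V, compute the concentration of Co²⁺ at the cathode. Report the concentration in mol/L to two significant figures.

Co²⁺/Co is the cathode, Ca²⁺/Ca the anode: E°cell = +2.65 V, n = 2.
Overall reaction: Co²⁺(aq) + Ca(s) → Co(s) + Ca²⁺(aq); Q = [Ca²⁺]^1/[Co²⁺]^1.
From E = E° − (0.0592/n) log Q: log Q = (E° − E)·n/0.0592 = (+2.65 − (+2.655))·2/0.0592 = -0.1689.
So 1·log[Co²⁺] = 1·log(0.025) − log Q = -1.6021 − (-0.1689) = -1.4332; [Co²⁺] = 10^(-1.4332) ≈ 0.037 M.

0.037 M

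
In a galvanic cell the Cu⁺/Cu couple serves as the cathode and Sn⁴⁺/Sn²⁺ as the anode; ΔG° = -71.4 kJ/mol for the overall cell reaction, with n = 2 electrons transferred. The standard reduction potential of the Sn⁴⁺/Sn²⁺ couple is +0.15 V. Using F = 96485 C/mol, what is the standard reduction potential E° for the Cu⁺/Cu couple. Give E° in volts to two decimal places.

E°cell = −ΔG°/(nF) = −(-71.4×10³)/((2)(96485)) = +0.370 V.
Since Cu⁺/Cu is the cathode and Sn⁴⁺/Sn²⁺ the anode, E°cell = E°(Cu⁺/Cu) − E°(Sn⁴⁺/Sn²⁺).
So E°(Cu⁺/Cu) = E°cell + E°(Sn⁴⁺/Sn²⁺) = +0.370 + (+0.15) = +0.52 V.

+0.52 V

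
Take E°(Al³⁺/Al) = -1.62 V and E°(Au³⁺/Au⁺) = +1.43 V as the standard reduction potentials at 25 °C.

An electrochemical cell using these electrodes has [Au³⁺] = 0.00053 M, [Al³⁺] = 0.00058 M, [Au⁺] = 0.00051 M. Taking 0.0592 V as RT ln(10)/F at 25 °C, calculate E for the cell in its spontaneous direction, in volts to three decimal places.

Au³⁺/Au⁺ is the cathode (higher E°), Al³⁺/Al the anode: E°cell = +1.43 − (-1.62) = +3.05 V, n = 6.
Overall: 3 Au³⁺(aq) + 2 Al(s) → 3 Au⁺(aq) + 2 Al³⁺(aq)
Q = [Au⁺]^3·[Al³⁺]^2 / ([Au³⁺]^3); log Q = -6.523.
E = E° − (0.0592/n) log Q = +3.05 − (0.0592/6)(-6.523) = +3.114 V.

+3.114 V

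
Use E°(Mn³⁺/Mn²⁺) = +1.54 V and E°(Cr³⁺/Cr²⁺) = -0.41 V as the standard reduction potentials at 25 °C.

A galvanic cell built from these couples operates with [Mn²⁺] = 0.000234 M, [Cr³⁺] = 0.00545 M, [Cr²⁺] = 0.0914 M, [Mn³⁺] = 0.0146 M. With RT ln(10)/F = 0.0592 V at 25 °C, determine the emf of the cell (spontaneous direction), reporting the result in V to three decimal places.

+2.129 V

Mn³⁺/Mn²⁺ is the cathode (higher E°), Cr³⁺/Cr²⁺ the anode: E°cell = +1.54 − (-0.41) = +1.95 V, n = 1.
Overall: Mn³⁺(aq) + Cr²⁺(aq) → Mn²⁺(aq) + Cr³⁺(aq)
Q = [Mn²⁺]·[Cr³⁺] / ([Mn³⁺]·[Cr²⁺]); log Q = -3.020.
E = E° − (0.0592/n) log Q = +1.95 − (0.0592/1)(-3.020) = +2.129 V.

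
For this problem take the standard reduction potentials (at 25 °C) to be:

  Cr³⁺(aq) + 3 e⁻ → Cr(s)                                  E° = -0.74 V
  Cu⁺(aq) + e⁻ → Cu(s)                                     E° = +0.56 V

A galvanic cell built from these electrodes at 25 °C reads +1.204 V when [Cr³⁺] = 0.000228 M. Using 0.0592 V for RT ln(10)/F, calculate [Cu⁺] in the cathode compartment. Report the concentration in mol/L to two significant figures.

0.0015 M

Cu⁺/Cu is the cathode, Cr³⁺/Cr the anode: E°cell = +1.30 V, n = 3.
Overall reaction: 3 Cu⁺(aq) + Cr(s) → 3 Cu(s) + Cr³⁺(aq); Q = [Cr³⁺]^1/[Cu⁺]^3.
From E = E° − (0.0592/n) log Q: log Q = (E° − E)·n/0.0592 = (+1.30 − (+1.204))·3/0.0592 = 4.8649.
So 3·log[Cu⁺] = 1·log(0.000228) − log Q = -3.6421 − (4.8649) = -8.5070; log[Cu⁺] = -8.5070 / 3 = -2.8357; [Cu⁺] = 10^(-2.8357) ≈ 0.0015 M.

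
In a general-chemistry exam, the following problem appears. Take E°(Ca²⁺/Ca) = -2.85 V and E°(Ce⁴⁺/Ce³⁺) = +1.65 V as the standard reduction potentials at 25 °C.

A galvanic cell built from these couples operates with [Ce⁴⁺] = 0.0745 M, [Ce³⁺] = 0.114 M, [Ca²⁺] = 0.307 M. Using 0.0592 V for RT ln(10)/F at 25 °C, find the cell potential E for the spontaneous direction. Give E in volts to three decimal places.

Ce⁴⁺/Ce³⁺ is the cathode (higher E°), Ca²⁺/Ca the anode: E°cell = +1.65 − (-2.85) = +4.50 V, n = 2.
Overall: 2 Ce⁴⁺(aq) + Ca(s) → 2 Ce³⁺(aq) + Ca²⁺(aq)
Q = [Ce³⁺]^2·[Ca²⁺] / ([Ce⁴⁺]^2); log Q = -0.143.
E = E° − (0.0592/n) log Q = +4.50 − (0.0592/2)(-0.143) = +4.504 V.

+4.504 V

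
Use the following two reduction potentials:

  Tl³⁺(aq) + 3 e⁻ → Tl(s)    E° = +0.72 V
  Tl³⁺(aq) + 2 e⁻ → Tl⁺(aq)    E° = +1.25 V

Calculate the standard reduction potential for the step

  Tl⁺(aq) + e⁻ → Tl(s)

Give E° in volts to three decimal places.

-0.340 V

Sequential free energies add, so n₃E°₃ = n₁E°₁ + n₂E°₂.
With n₃ = 3, and the known step contributing 2×(+1.25) V, the unknown satisfies 1·E° = 3×(+0.72) − 2×(+1.25) = -0.340.
E° = -0.340 / 1 = -0.340 V.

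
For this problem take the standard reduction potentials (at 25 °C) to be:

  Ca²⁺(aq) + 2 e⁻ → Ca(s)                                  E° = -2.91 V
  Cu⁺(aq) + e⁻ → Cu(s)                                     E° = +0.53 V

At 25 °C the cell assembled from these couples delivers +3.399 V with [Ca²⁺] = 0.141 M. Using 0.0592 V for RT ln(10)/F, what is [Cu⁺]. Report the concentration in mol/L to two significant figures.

Cu⁺/Cu is the cathode, Ca²⁺/Ca the anode: E°cell = +3.44 V, n = 2.
Overall reaction: 2 Cu⁺(aq) + Ca(s) → 2 Cu(s) + Ca²⁺(aq); Q = [Ca²⁺]^1/[Cu⁺]^2.
From E = E° − (0.0592/n) log Q: log Q = (E° − E)·n/0.0592 = (+3.44 − (+3.399))·2/0.0592 = 1.3851.
So 2·log[Cu⁺] = 1·log(0.141) − log Q = -0.8508 − (1.3851) = -2.2359; log[Cu⁺] = -2.2359 / 2 = -1.1179; [Cu⁺] = 10^(-1.1179) ≈ 0.076 M.

0.076 M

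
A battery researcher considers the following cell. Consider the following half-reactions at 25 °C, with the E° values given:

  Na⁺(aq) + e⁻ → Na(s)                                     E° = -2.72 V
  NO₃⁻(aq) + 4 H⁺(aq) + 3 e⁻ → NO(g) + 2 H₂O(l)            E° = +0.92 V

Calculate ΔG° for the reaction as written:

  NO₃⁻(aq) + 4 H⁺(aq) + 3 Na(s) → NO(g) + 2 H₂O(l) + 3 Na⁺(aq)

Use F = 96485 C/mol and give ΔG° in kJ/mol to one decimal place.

As written, NO₃⁻/NO is reduced (cathode) and Na⁺/Na is oxidised (anode), so E°cell = (+0.92) − (-2.72) = +3.64 V.
Balancing electrons gives n = 3.
ΔG° = −nFE° = −(3)(96485)(+3.64) = -1,053,616 J = -1053.6 kJ/mol.

-1053.6 kJ/mol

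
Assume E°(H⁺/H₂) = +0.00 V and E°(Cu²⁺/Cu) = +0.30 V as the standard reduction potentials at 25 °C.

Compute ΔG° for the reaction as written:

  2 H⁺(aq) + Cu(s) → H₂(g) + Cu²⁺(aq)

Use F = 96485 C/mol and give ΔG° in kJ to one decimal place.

As written, H⁺/H₂ is reduced (cathode) and Cu²⁺/Cu is oxidised (anode), so E°cell = (+0.00) − (+0.30) = -0.30 V.
Balancing electrons gives n = 2.
ΔG° = −nFE° = −(2)(96485)(-0.30) = 57,891 J = +57.9 kJ.

+57.9 kJ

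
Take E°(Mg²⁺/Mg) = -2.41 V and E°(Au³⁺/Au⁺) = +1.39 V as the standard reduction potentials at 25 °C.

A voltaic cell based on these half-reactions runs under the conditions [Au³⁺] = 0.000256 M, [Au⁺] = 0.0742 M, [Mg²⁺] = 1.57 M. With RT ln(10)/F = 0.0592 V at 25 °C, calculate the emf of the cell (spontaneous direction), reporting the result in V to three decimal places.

Au³⁺/Au⁺ is the cathode (higher E°), Mg²⁺/Mg the anode: E°cell = +1.39 − (-2.41) = +3.80 V, n = 2.
Overall: Au³⁺(aq) + Mg(s) → Au⁺(aq) + Mg²⁺(aq)
Q = [Au⁺]·[Mg²⁺] / ([Au³⁺]); log Q = 2.658.
E = E° − (0.0592/n) log Q = +3.80 − (0.0592/2)(2.658) = +3.721 V.

+3.721 V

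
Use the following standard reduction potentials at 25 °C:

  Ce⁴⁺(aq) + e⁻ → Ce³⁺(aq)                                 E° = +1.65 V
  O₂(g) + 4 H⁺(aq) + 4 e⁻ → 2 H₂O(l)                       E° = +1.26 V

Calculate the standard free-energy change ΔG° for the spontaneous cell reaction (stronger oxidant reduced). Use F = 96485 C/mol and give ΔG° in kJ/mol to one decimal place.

Ce⁴⁺/Ce³⁺ (E° = +1.65 V) is the cathode; O₂/H₂O (E° = +1.26 V) is the anode, so E°cell = +0.39 V.
Balancing electrons gives n = 4 (lcm of 1 and 4).
ΔG° = −nFE° = −(4)(96485)(+0.39) = -150,517 J = -150.5 kJ/mol.

-150.5 kJ/mol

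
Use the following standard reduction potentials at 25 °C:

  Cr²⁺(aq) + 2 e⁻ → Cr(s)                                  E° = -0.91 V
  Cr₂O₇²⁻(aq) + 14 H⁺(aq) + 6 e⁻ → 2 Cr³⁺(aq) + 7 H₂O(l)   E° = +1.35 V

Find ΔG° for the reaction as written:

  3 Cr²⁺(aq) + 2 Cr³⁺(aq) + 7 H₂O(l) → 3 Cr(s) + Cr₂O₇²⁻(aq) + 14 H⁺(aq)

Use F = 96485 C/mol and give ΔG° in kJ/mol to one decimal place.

+1308.3 kJ/mol

As written, Cr²⁺/Cr is reduced (cathode) and Cr₂O₇²⁻/Cr³⁺ is oxidised (anode), so E°cell = (-0.91) − (+1.35) = -2.26 V.
Balancing electrons gives n = 6.
ΔG° = −nFE° = −(6)(96485)(-2.26) = 1,308,337 J = +1308.3 kJ/mol.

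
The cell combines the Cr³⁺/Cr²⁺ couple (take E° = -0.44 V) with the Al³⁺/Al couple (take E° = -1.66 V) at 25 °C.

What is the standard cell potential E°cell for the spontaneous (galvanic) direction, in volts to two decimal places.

The Cr³⁺/Cr²⁺ couple has the higher reduction potential, so it is the cathode; Al³⁺/Al is oxidised at the anode.
E°cell = E°(cathode) − E°(anode) = (-0.44) − (-1.66) = +1.22 V.

+1.22 V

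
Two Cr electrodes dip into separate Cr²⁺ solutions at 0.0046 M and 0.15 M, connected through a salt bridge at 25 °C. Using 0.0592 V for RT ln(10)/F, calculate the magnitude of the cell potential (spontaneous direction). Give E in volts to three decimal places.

For a concentration cell E°cell = 0. The 0.15 M side is the cathode (reduction is favoured where [Cr²⁺] is higher).
With n = 2, E = −(0.0592/2) log([Cr²⁺]ₐₙ/[Cr²⁺]꜀ₐₜ) = −(0.0592/2) log(0.0046/0.15) = −(0.0592/2)(-1.513) = +0.045 V.

+0.045 V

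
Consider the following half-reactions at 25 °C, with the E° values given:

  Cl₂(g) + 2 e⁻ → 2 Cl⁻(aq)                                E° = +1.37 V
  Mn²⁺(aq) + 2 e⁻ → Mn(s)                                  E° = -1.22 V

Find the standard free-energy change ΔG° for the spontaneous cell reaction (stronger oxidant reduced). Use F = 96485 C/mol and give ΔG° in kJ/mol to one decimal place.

Cl₂/Cl⁻ (E° = +1.37 V) is the cathode; Mn²⁺/Mn (E° = -1.22 V) is the anode, so E°cell = +2.59 V.
Balancing electrons gives n = 2 (lcm of 2 and 2).
ΔG° = −nFE° = −(2)(96485)(+2.59) = -499,792 J = -499.8 kJ/mol.

-499.8 kJ/mol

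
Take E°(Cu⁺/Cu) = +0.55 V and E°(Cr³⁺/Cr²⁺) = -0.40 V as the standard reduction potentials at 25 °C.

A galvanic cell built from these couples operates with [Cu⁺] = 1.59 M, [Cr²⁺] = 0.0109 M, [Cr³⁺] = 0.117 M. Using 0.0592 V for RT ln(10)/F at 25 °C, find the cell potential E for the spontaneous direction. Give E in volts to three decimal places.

+0.901 V

Cu⁺/Cu is the cathode (higher E°), Cr³⁺/Cr²⁺ the anode: E°cell = +0.55 − (-0.40) = +0.95 V, n = 1.
Overall: Cu⁺(aq) + Cr²⁺(aq) → Cu(s) + Cr³⁺(aq)
Q = [Cr³⁺] / ([Cu⁺]·[Cr²⁺]); log Q = 0.829.
E = E° − (0.0592/n) log Q = +0.95 − (0.0592/1)(0.829) = +0.901 V.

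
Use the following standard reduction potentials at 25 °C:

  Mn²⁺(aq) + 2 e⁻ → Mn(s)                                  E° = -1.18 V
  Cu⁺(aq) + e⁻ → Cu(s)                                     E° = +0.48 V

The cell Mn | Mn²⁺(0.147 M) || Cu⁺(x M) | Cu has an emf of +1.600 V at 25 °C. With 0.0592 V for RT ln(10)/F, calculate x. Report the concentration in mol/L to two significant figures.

0.037 M

Cu⁺/Cu is the cathode, Mn²⁺/Mn the anode: E°cell = +1.66 V, n = 2.
Overall reaction: 2 Cu⁺(aq) + Mn(s) → 2 Cu(s) + Mn²⁺(aq); Q = [Mn²⁺]^1/[Cu⁺]^2.
From E = E° − (0.0592/n) log Q: log Q = (E° − E)·n/0.0592 = (+1.66 − (+1.600))·2/0.0592 = 2.0270.
So 2·log[Cu⁺] = 1·log(0.147) − log Q = -0.8327 − (2.0270) = -2.8597; log[Cu⁺] = -2.8597 / 2 = -1.4299; [Cu⁺] = 10^(-1.4299) ≈ 0.037 M.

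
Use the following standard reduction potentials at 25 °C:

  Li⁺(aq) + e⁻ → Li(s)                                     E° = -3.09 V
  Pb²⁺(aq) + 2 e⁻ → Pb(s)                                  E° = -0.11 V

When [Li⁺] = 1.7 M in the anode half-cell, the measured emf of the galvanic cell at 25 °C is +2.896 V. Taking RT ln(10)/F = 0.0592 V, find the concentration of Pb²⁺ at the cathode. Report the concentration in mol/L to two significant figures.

Pb²⁺/Pb is the cathode, Li⁺/Li the anode: E°cell = +2.98 V, n = 2.
Overall reaction: Pb²⁺(aq) + 2 Li(s) → Pb(s) + 2 Li⁺(aq); Q = [Li⁺]^2/[Pb²⁺]^1.
From E = E° − (0.0592/n) log Q: log Q = (E° − E)·n/0.0592 = (+2.98 − (+2.896))·2/0.0592 = 2.8378.
So 1·log[Pb²⁺] = 2·log(1.7) − log Q = 0.4609 − (2.8378) = -2.3769; [Pb²⁺] = 10^(-2.3769) ≈ 0.0042 M.

0.0042 M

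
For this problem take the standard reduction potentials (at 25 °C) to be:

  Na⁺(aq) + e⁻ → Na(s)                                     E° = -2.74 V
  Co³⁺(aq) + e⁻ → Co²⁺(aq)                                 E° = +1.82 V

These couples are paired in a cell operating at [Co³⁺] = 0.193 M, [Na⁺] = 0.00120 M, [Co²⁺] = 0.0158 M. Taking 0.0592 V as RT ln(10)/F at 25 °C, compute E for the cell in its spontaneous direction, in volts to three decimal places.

Co³⁺/Co²⁺ is the cathode (higher E°), Na⁺/Na the anode: E°cell = +1.82 − (-2.74) = +4.56 V, n = 1.
Overall: Co³⁺(aq) + Na(s) → Co²⁺(aq) + Na⁺(aq)
Q = [Co²⁺]·[Na⁺] / ([Co³⁺]); log Q = -4.008.
E = E° − (0.0592/n) log Q = +4.56 − (0.0592/1)(-4.008) = +4.797 V.

+4.797 V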